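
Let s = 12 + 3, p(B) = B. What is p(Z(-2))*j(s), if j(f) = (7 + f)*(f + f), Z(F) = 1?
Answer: 660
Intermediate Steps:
s = 15
j(f) = 2*f*(7 + f) (j(f) = (7 + f)*(2*f) = 2*f*(7 + f))
p(Z(-2))*j(s) = 1*(2*15*(7 + 15)) = 1*(2*15*22) = 1*660 = 660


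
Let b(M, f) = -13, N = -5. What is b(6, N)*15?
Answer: -195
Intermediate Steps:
b(6, N)*15 = -13*15 = -195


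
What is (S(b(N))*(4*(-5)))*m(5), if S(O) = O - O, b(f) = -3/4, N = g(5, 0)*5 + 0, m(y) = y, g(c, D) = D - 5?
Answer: 0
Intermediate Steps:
g(c, D) = -5 + D
N = -25 (N = (-5 + 0)*5 + 0 = -5*5 + 0 = -25 + 0 = -25)
b(f) = -3/4 (b(f) = -3*1/4 = -3/4)
S(O) = 0
(S(b(N))*(4*(-5)))*m(5) = (0*(4*(-5)))*5 = (0*(-20))*5 = 0*5 = 0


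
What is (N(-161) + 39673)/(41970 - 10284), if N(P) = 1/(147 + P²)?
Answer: 1034195765/825990648 ≈ 1.2521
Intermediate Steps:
(N(-161) + 39673)/(41970 - 10284) = (1/(147 + (-161)²) + 39673)/(41970 - 10284) = (1/(147 + 25921) + 39673)/31686 = (1/26068 + 39673)*(1/31686) = (1034195765/26068)*(1/31686) = 1034195765/825990648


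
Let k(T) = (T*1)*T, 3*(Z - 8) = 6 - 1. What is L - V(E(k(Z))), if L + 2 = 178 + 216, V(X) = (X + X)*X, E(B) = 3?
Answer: 374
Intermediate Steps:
Z = 29/3 (Z = 8 + (6 - 1)/3 = 8 + (1/3)*5 = 8 + 5/3 = 29/3 ≈ 9.6667)
k(T) = T**2 (k(T) = T*T = T**2)
V(X) = 2*X**2 (V(X) = (2*X)*X = 2*X**2)
L = 392 (L = -2 + (178 + 216) = -2 + 394 = 392)
L - V(E(k(Z))) = 392 - 2*3**2 = 392 - 2*9 = 392 - 1*18 = 392 - 18 = 374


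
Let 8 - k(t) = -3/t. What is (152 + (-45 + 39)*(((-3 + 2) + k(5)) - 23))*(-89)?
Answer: -108758/5 ≈ -21752.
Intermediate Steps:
k(t) = 8 + 3/t (k(t) = 8 - (-3)/t = 8 + 3/t)
(152 + (-45 + 39)*(((-3 + 2) + k(5)) - 23))*(-89) = (152 + (-45 + 39)*(((-3 + 2) + (8 + 3/5)) - 23))*(-89) = (152 - 6*((-1 + (8 + 3*(⅕))) - 23))*(-89) = (152 - 6*((-1 + (8 + ⅗)) - 23))*(-89) = (152 - 6*((-1 + 43/5) - 23))*(-89) = (152 - 6*(38/5 - 23))*(-89) = (152 - 6*(-77/5))*(-89) = (152 + 462/5)*(-89) = (1222/5)*(-89) = -108758/5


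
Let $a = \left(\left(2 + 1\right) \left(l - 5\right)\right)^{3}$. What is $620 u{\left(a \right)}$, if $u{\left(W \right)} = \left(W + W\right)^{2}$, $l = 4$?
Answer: $1807920$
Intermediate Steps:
$a = -27$ ($a = \left(\left(2 + 1\right) \left(4 - 5\right)\right)^{3} = \left(3 \left(-1\right)\right)^{3} = \left(-3\right)^{3} = -27$)
$u{\left(W \right)} = 4 W^{2}$ ($u{\left(W \right)} = \left(2 W\right)^{2} = 4 W^{2}$)
$620 u{\left(a \right)} = 620 \cdot 4 \left(-27\right)^{2} = 620 \cdot 4 \cdot 729 = 620 \cdot 2916 = 1807920$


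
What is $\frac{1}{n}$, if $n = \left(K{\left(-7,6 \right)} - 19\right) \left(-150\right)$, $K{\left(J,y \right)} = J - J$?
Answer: $\frac{1}{2850} \approx 0.00035088$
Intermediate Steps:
$K{\left(J,y \right)} = 0$
$n = 2850$ ($n = \left(0 - 19\right) \left(-150\right) = \left(-19\right) \left(-150\right) = 2850$)
$\frac{1}{n} = \frac{1}{2850}$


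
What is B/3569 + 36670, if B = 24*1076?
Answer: 130901054/3569 ≈ 36677.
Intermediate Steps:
B = 25824
B/3569 + 36670 = 25824/3569 + 36670 = 130901054/3569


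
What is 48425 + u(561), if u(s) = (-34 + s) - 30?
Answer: 48922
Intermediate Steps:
u(s) = -64 + s
48425 + u(561) = 48425 + (-64 + 561) = 48425 + 497 = 48922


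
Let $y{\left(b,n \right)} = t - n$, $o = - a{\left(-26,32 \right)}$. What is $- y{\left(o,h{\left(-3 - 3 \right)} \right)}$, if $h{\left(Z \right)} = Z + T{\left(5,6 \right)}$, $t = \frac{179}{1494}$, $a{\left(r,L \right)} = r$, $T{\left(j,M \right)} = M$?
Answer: $- \frac{179}{1494} \approx -0.11981$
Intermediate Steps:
$t = \frac{179}{1494}$ ($t = 179 \cdot \frac{1}{1494} = \frac{179}{1494} \approx 0.11981$)
$h{\left(Z \right)} = 6 + Z$ ($h{\left(Z \right)} = Z + 6 = 6 + Z$)
$o = 26$ ($o = \left(-1\right) \left(-26\right) = 26$)
$y{\left(b,n \right)} = \frac{179}{1494} - n$
$- y{\left(o,h{\left(-3 - 3 \right)} \right)} = - (\frac{179}{1494} - \left(6 - 6\right)) = - (\frac{179}{1494} - 0) = - (\frac{179}{1494} + 0) = \left(-1\right) \frac{179}{1494} = - \frac{179}{1494}$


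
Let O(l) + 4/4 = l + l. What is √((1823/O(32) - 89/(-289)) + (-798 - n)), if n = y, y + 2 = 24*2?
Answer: I*√103839778/357 ≈ 28.544*I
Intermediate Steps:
O(l) = -1 + 2*l (O(l) = -1 + (l + l) = -1 + 2*l)
y = 46 (y = -2 + 24*2 = -2 + 48 = 46)
n = 46
√((1823/O(32) - 89/(-289)) + (-798 - n)) = √((1823/(-1 + 2*32) - 89/(-289)) + (-798 - 1*46)) = √((1823/(-1 + 64) - 89*(-1/289)) + (-798 - 46)) = √((1823/63 + 89/289) - 844) = √(532454/18207 - 844) = √(-14834254/18207) = I*√103839778/357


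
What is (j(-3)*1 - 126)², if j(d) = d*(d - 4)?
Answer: 11025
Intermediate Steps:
j(d) = d*(-4 + d)
(j(-3)*1 - 126)² = (-3*(-4 - 3)*1 - 126)² = (-3*(-7)*1 - 126)² = (21*1 - 126)² = (21 - 126)² = (-105)² = 11025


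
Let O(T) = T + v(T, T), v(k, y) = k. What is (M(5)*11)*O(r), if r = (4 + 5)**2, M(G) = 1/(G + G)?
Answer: 891/5 ≈ 178.20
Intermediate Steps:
M(G) = 1/(2*G)
r = 81 (r = 9**2 = 81)
O(T) = 2*T (O(T) = T + T = 2*T)
(M(5)*11)*O(r) = (((1/2)/5)*11)*(2*81) = (((1/2)*(1/5))*11)*162 = ((1/10)*11)*162 = (11/10)*162 = 891/5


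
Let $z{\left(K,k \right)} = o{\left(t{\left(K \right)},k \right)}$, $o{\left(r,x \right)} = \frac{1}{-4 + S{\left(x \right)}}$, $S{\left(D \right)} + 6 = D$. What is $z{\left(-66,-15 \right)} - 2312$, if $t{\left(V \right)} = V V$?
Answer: $- \frac{57801}{25} \approx -2312.0$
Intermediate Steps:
$t{\left(V \right)} = V^{2}$
$S{\left(D \right)} = -6 + D$
$o{\left(r,x \right)} = \frac{1}{-10 + x}$ ($o{\left(r,x \right)} = \frac{1}{-4 + \left(-6 + x\right)} = \frac{1}{-10 + x}$)
$z{\left(K,k \right)} = \frac{1}{-10 + k}$
$z{\left(-66,-15 \right)} - 2312 = \frac{1}{-10 - 15} - 2312 = \frac{1}{-25} - 2312 = - \frac{1}{25} - 2312 = - \frac{57801}{25}$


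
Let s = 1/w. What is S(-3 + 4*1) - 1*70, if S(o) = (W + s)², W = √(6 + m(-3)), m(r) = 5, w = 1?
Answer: -58 + 2*√11 ≈ -51.367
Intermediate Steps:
W = √11 (W = √(6 + 5) = √11 ≈ 3.3166)
s = 1 (s = 1/1 = 1)
S(o) = (1 + √11)² (S(o) = (√11 + 1)² = (1 + √11)²)
S(-3 + 4*1) - 1*70 = (1 + √11)² - 1*70 = (1 + √11)² - 70 = -70 + (1 + √11)²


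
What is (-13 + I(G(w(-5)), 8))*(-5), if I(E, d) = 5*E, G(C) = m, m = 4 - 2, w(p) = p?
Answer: 15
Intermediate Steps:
m = 2
G(C) = 2
(-13 + I(G(w(-5)), 8))*(-5) = (-13 + 5*2)*(-5) = (-13 + 10)*(-5) = -3*(-5) = 15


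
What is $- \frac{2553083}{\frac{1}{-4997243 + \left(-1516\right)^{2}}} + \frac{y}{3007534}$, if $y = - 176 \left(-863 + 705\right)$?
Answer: $\frac{10362064149775525311}{1503767} \approx 6.8907 \cdot 10^{12}$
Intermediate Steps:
$y = 27808$ ($y = \left(-176\right) \left(-158\right) = 27808$)
$- \frac{2553083}{\frac{1}{-4997243 + \left(-1516\right)^{2}}} + \frac{y}{3007534} = - \frac{2553083}{\frac{1}{-4997243 + \left(-1516\right)^{2}}} + \frac{27808}{3007534} = - \frac{2553083}{\frac{1}{-4997243 + 2298256}} + 27808 \cdot \frac{1}{3007534} = - \frac{2553083}{\frac{1}{-2698987}} + \frac{13904}{1503767} = - \frac{2553083}{- \frac{1}{2698987}} + \frac{13904}{1503767} = \left(-2553083\right) \left(-2698987\right) + \frac{13904}{1503767} = 6890737826921 + \frac{13904}{1503767} = \frac{10362064149775525311}{1503767}$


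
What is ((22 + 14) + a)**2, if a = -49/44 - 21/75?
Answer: 1449096489/1210000 ≈ 1197.6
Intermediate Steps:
a = -1533/1100 (a = -49*1/44 - 21*1/75 = -49/44 - 7/25 = -1533/1100 ≈ -1.3936)
((22 + 14) + a)**2 = ((22 + 14) - 1533/1100)**2 = (36 - 1533/1100)**2 = (38067/1100)**2 = 1449096489/1210000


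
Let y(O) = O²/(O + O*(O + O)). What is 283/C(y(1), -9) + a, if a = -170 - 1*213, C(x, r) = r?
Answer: -3730/9 ≈ -414.44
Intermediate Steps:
y(O) = O²/(O + 2*O²) (y(O) = O²/(O + O*(2*O)) = O²/(O + 2*O²))
a = -383 (a = -170 - 213 = -383)
283/C(y(1), -9) + a = 283/(-9) - 383 = 283*(-⅑) - 383 = -283/9 - 383 = -3730/9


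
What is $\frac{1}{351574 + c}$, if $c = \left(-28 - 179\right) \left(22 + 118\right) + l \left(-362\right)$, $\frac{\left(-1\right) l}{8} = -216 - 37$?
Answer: $- \frac{1}{410094} \approx -2.4385 \cdot 10^{-6}$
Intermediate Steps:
$l = 2024$ ($l = - 8 \left(-216 - 37\right) = \left(-8\right) \left(-253\right) = 2024$)
$c = -761668$ ($c = \left(-28 - 179\right) \left(22 + 118\right) + 2024 \left(-362\right) = \left(-207\right) 140 - 732688 = -28980 - 732688 = -761668$)
$\frac{1}{351574 + c} = \frac{1}{351574 - 761668} = \frac{1}{-410094} = - \frac{1}{410094}$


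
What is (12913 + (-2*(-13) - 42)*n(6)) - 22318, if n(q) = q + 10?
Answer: -9661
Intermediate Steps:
n(q) = 10 + q
(12913 + (-2*(-13) - 42)*n(6)) - 22318 = (12913 + (-2*(-13) - 42)*(10 + 6)) - 22318 = (12913 + (26 - 42)*16) - 22318 = (12913 - 16*16) - 22318 = (12913 - 256) - 22318 = 12657 - 22318 = -9661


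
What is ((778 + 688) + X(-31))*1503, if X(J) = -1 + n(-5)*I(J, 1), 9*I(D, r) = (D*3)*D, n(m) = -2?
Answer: 1238973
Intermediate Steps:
I(D, r) = D**2/3 (I(D, r) = ((D*3)*D)/9 = ((3*D)*D)/9 = (3*D**2)/9 = D**2/3)
X(J) = -1 - 2*J**2/3
((778 + 688) + X(-31))*1503 = ((778 + 688) + (-1 - 2/3*(-31)**2))*1503 = (1466 + (-1 - 2/3*961))*1503 = (1466 + (-1 - 1922/3))*1503 = (1466 - 1925/3)*1503 = (2473/3)*1503 = 1238973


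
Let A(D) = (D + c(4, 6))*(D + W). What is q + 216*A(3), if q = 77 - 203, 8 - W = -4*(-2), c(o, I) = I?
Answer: 5706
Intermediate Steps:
W = 0 (W = 8 - (-4)*(-2) = 8 - 1*8 = 8 - 8 = 0)
q = -126
A(D) = D*(6 + D) (A(D) = (D + 6)*(D + 0) = (6 + D)*D = D*(6 + D))
q + 216*A(3) = -126 + 216*(3*(6 + 3)) = -126 + 216*(3*9) = -126 + 216*27 = -126 + 5832 = 5706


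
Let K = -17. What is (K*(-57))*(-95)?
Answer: -92055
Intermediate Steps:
(K*(-57))*(-95) = -17*(-57)*(-95) = 969*(-95) = -92055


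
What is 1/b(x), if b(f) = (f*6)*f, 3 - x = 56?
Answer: 1/16854 ≈ 5.9333e-5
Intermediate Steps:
x = -53 (x = 3 - 1*56 = 3 - 56 = -53)
b(f) = 6*f**2 (b(f) = (6*f)*f = 6*f**2)
1/b(x) = 1/(6*(-53)**2) = 1/(6*2809) = 1/16854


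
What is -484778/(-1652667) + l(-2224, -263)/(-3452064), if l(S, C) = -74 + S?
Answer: 279547085093/950852042448 ≈ 0.29400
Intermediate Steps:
-484778/(-1652667) + l(-2224, -263)/(-3452064) = -484778/(-1652667) + (-74 - 2224)/(-3452064) = -484778*(-1/1652667) - 2298*(-1/3452064) = 484778/1652667 + 383/575344 = 279547085093/950852042448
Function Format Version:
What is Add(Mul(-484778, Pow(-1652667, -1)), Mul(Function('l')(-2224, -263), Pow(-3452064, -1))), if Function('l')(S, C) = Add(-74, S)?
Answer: Rational(279547085093, 950852042448) ≈ 0.29400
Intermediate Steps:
Add(Mul(-484778, Pow(-1652667, -1)), Mul(Function('l')(-2224, -263), Pow(-3452064, -1))) = Add(Mul(-484778, Pow(-1652667, -1)), Mul(Add(-74, -2224), Pow(-3452064, -1))) = Add(Mul(-484778, Rational(-1, 1652667)), Mul(-2298, Rational(-1, 3452064))) = Add(Rational(484778, 1652667), Rational(383, 575344)) = Rational(279547085093, 950852042448)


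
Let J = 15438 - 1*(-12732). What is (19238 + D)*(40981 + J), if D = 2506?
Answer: 1503619344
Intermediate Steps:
J = 28170 (J = 15438 + 12732 = 28170)
(19238 + D)*(40981 + J) = (19238 + 2506)*(40981 + 28170) = 21744*69151 = 1503619344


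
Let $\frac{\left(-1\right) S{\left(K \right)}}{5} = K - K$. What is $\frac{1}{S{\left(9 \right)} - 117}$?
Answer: $- \frac{1}{117} \approx -0.008547$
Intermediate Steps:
$S{\left(K \right)} = 0$ ($S{\left(K \right)} = - 5 \left(K - K\right) = \left(-5\right) 0 = 0$)
$\frac{1}{S{\left(9 \right)} - 117} = \frac{1}{0 - 117} = \frac{1}{-117} = - \frac{1}{117}$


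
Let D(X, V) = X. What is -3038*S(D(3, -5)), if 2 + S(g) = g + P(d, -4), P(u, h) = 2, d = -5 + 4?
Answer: -9114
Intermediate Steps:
d = -1
S(g) = g (S(g) = -2 + (g + 2) = -2 + (2 + g) = g)
-3038*S(D(3, -5)) = -3038*3 = -9114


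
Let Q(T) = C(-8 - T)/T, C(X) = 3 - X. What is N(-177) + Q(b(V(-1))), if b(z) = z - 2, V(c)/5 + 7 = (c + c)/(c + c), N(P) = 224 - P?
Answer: 12853/32 ≈ 401.66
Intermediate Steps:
V(c) = -30 (V(c) = -35 + 5*((c + c)/(c + c)) = -35 + 5*((2*c)/((2*c))) = -35 + 5*((2*c)*(1/(2*c))) = -35 + 5*1 = -35 + 5 = -30)
b(z) = -2 + z
Q(T) = (11 + T)/T (Q(T) = (3 - (-8 - T))/T = (3 + (8 + T))/T = (11 + T)/T)
N(-177) + Q(b(V(-1))) = (224 - 1*(-177)) + (11 + (-2 - 30))/(-2 - 30) = (224 + 177) + (11 - 32)/(-32) = 401 - 1/32*(-21) = 401 + 21/32 = 12853/32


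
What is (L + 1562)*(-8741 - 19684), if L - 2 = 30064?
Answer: -899025900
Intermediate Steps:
L = 30066 (L = 2 + 30064 = 30066)
(L + 1562)*(-8741 - 19684) = (30066 + 1562)*(-8741 - 19684) = 31628*(-28425) = -899025900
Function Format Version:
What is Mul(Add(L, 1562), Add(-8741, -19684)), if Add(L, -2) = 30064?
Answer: -899025900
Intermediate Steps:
L = 30066 (L = Add(2, 30064) = 30066)
Mul(Add(L, 1562), Add(-8741, -19684)) = Mul(Add(30066, 1562), Add(-8741, -19684)) = Mul(31628, -28425) = -899025900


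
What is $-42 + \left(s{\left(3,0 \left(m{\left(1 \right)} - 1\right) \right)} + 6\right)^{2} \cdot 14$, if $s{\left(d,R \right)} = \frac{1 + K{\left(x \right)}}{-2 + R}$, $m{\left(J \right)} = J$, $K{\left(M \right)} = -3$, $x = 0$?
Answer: $644$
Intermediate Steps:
$s{\left(d,R \right)} = - \frac{2}{-2 + R}$ ($s{\left(d,R \right)} = \frac{1 - 3}{-2 + R} = - \frac{2}{-2 + R}$)
$-42 + \left(s{\left(3,0 \left(m{\left(1 \right)} - 1\right) \right)} + 6\right)^{2} \cdot 14 = -42 + \left(- \frac{2}{-2 + 0 \left(1 - 1\right)} + 6\right)^{2} \cdot 14 = -42 + \left(- \frac{2}{-2 + 0 \cdot 0} + 6\right)^{2} \cdot 14 = -42 + \left(- \frac{2}{-2 + 0} + 6\right)^{2} \cdot 14 = -42 + \left(- \frac{2}{-2} + 6\right)^{2} \cdot 14 = -42 + \left(\left(-2\right) \left(- \frac{1}{2}\right) + 6\right)^{2} \cdot 14 = -42 + \left(1 + 6\right)^{2} \cdot 14 = -42 + 7^{2} \cdot 14 = -42 + 49 \cdot 14 = -42 + 686 = 644$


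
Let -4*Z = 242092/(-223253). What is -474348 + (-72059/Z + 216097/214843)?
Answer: -9624169559073102/13002942889 ≈ -7.4015e+5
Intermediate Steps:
Z = 60523/223253 (Z = -60523/(-223253) = -60523*(-1)/223253 = -¼*(-242092/223253) = 60523/223253 ≈ 0.27110)
-474348 + (-72059/Z + 216097/214843) = -474348 + (-72059/60523/223253 + 216097/214843) = -474348 + (-72059*223253/60523 + 216097*(1/214843)) = -474348 + (-16087387927/60523 + 216097/214843) = -474348 - 3456249605561730/13002942889 = -9624169559073102/13002942889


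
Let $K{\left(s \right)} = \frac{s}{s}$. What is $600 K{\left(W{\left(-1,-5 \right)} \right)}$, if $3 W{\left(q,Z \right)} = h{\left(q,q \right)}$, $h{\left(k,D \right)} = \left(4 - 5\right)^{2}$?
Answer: $600$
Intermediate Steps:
$h{\left(k,D \right)} = 1$ ($h{\left(k,D \right)} = \left(-1\right)^{2} = 1$)
$W{\left(q,Z \right)} = \frac{1}{3}$ ($W{\left(q,Z \right)} = \frac{1}{3} \cdot 1 = \frac{1}{3}$)
$K{\left(s \right)} = 1$
$600 K{\left(W{\left(-1,-5 \right)} \right)} = 600 \cdot 1 = 600$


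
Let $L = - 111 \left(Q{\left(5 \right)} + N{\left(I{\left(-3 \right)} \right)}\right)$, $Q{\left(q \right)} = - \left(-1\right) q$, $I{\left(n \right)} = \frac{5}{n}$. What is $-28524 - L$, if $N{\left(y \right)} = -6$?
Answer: $-28635$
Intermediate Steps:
$Q{\left(q \right)} = q$
$L = 111$ ($L = - 111 \left(5 - 6\right) = \left(-111\right) \left(-1\right) = 111$)
$-28524 - L = -28524 - 111 = -28635$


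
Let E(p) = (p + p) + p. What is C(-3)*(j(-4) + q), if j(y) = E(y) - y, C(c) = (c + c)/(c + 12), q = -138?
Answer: 292/3 ≈ 97.333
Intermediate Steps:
C(c) = 2*c/(12 + c) (C(c) = (2*c)/(12 + c) = 2*c/(12 + c))
E(p) = 3*p (E(p) = 2*p + p = 3*p)
j(y) = 2*y (j(y) = 3*y - y = 2*y)
C(-3)*(j(-4) + q) = (2*(-3)/(12 - 3))*(2*(-4) - 138) = (2*(-3)/9)*(-8 - 138) = (2*(-3)*(⅑))*(-146) = -⅔*(-146) = 292/3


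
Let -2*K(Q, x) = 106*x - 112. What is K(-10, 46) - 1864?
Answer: -4246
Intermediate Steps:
K(Q, x) = 56 - 53*x (K(Q, x) = -(106*x - 112)/2 = -(-112 + 106*x)/2 = 56 - 53*x)
K(-10, 46) - 1864 = (56 - 53*46) - 1864 = (56 - 2438) - 1864 = -2382 - 1864 = -4246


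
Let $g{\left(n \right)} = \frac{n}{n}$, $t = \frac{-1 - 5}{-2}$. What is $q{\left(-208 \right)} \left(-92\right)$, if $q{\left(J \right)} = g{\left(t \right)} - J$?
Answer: $-19228$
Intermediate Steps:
$t = 3$ ($t = \left(-6\right) \left(- \frac{1}{2}\right) = 3$)
$g{\left(n \right)} = 1$
$q{\left(J \right)} = 1 - J$
$q{\left(-208 \right)} \left(-92\right) = \left(1 - -208\right) \left(-92\right) = \left(1 + 208\right) \left(-92\right) = 209 \left(-92\right) = -19228$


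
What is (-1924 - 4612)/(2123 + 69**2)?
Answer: -1634/1721 ≈ -0.94945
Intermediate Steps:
(-1924 - 4612)/(2123 + 69**2) = -6536/(2123 + 4761) = -6536/6884 = -6536*1/6884 = -1634/1721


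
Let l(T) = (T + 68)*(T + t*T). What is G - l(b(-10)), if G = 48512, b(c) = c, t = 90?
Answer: 101292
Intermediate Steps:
l(T) = 91*T*(68 + T) (l(T) = (T + 68)*(T + 90*T) = (68 + T)*(91*T) = 91*T*(68 + T))
G - l(b(-10)) = 48512 - 91*(-10)*(68 - 10) = 48512 - 91*(-10)*58 = 48512 - 1*(-52780) = 48512 + 52780 = 101292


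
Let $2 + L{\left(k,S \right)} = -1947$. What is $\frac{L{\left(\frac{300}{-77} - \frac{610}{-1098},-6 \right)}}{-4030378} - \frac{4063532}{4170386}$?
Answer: $- \frac{67642321871}{69455504074} \approx -0.97389$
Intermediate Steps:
$L{\left(k,S \right)} = -1949$ ($L{\left(k,S \right)} = -2 - 1947 = -1949$)
$\frac{L{\left(\frac{300}{-77} - \frac{610}{-1098},-6 \right)}}{-4030378} - \frac{4063532}{4170386} = - \frac{1949}{-4030378} - \frac{4063532}{4170386} = \left(-1949\right) \left(- \frac{1}{4030378}\right) - \frac{184706}{189563} = \frac{1949}{4030378} - \frac{184706}{189563} = - \frac{67642321871}{69455504074}$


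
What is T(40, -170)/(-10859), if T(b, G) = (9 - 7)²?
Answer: -4/10859 ≈ -0.00036836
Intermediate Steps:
T(b, G) = 4 (T(b, G) = 2² = 4)
T(40, -170)/(-10859) = 4/(-10859) = 4*(-1/10859) = -4/10859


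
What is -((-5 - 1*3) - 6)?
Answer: 14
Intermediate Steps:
-((-5 - 1*3) - 6) = -((-5 - 3) - 6) = -(-8 - 6) = -1*(-14) = 14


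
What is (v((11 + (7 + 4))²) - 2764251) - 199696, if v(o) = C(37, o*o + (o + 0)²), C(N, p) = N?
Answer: -2963910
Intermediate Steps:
v(o) = 37
(v((11 + (7 + 4))²) - 2764251) - 199696 = (37 - 2764251) - 199696 = -2764214 - 199696 = -2963910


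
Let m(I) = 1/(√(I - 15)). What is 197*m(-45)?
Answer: -197*I*√15/30 ≈ -25.433*I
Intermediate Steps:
m(I) = (-15 + I)^(-½) (m(I) = 1/(√(-15 + I)) = (-15 + I)^(-½))
197*m(-45) = 197/√(-15 - 45) = 197/√(-60) = 197*(-I*√15/30) = -197*I*√15/30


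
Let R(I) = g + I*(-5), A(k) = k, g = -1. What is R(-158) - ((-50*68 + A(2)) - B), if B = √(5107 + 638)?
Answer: 4187 + √5745 ≈ 4262.8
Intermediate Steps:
B = √5745 ≈ 75.796
R(I) = -1 - 5*I (R(I) = -1 + I*(-5) = -1 - 5*I)
R(-158) - ((-50*68 + A(2)) - B) = (-1 - 5*(-158)) - ((-50*68 + 2) - √5745) = (-1 + 790) - ((-3400 + 2) - √5745) = 789 - (-3398 - √5745) = 789 + (3398 + √5745) = 4187 + √5745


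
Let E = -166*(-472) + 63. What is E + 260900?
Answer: 339315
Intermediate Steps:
E = 78415 (E = 78352 + 63 = 78415)
E + 260900 = 78415 + 260900 = 339315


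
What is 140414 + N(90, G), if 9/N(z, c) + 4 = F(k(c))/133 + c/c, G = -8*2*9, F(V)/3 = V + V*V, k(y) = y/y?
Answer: 18393835/131 ≈ 1.4041e+5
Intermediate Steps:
k(y) = 1
F(V) = 3*V + 3*V² (F(V) = 3*(V + V*V) = 3*(V + V²) = 3*V + 3*V²)
G = -144 (G = -16*9 = -144)
N(z, c) = -399/131 (N(z, c) = 9/(-4 + ((3*1*(1 + 1))/133 + c/c)) = 9/(-4 + ((3*1*2)*(1/133) + 1)) = 9/(-4 + (6*(1/133) + 1)) = 9/(-4 + (6/133 + 1)) = 9/(-4 + 139/133) = 9/(-393/133) = 9*(-133/393) = -399/131)
140414 + N(90, G) = 140414 - 399/131 = 18393835/131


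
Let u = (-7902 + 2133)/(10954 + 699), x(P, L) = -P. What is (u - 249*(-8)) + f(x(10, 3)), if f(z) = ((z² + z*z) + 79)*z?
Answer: -9304863/11653 ≈ -798.50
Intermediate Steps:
u = -5769/11653 ≈ -0.49507
f(z) = z*(79 + 2*z²) (f(z) = ((z² + z²) + 79)*z = (2*z² + 79)*z = (79 + 2*z²)*z = z*(79 + 2*z²))
(u - 249*(-8)) + f(x(10, 3)) = (-5769/11653 - 249*(-8)) + (-1*10)*(79 + 2*(-1*10)²) = (-5769/11653 + 1992) - 10*(79 + 2*(-10)²) = 23207007/11653 - 10*(79 + 2*100) = 23207007/11653 - 10*(79 + 200) = 23207007/11653 - 10*279 = 23207007/11653 - 2790 = -9304863/11653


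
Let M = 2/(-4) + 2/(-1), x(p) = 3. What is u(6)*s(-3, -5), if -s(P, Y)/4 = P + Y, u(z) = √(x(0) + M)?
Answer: 16*√2 ≈ 22.627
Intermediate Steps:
M = -5/2 (M = 2*(-¼) + 2*(-1) = -½ - 2 = -5/2 ≈ -2.5000)
u(z) = √2/2 (u(z) = √(3 - 5/2) = √(½) = √2/2)
s(P, Y) = -4*P - 4*Y (s(P, Y) = -4*(P + Y) = -4*P - 4*Y)
u(6)*s(-3, -5) = (√2/2)*(-4*(-3) - 4*(-5)) = (√2/2)*(12 + 20) = (√2/2)*32 = 16*√2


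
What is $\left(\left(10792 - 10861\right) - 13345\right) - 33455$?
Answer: $-46869$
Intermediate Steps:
$\left(\left(10792 - 10861\right) - 13345\right) - 33455 = \left(-69 - 13345\right) - 33455 = -13414 - 33455 = -46869$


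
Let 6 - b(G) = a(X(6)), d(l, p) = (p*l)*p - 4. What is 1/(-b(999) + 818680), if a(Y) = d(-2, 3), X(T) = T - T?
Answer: 1/818652 ≈ 1.2215e-6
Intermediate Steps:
X(T) = 0
d(l, p) = -4 + l*p**2 (d(l, p) = (l*p)*p - 4 = l*p**2 - 4 = -4 + l*p**2)
a(Y) = -22 (a(Y) = -4 - 2*3**2 = -4 - 2*9 = -4 - 18 = -22)
b(G) = 28 (b(G) = 6 - 1*(-22) = 6 + 22 = 28)
1/(-b(999) + 818680) = 1/(-1*28 + 818680) = 1/(-28 + 818680) = 1/818652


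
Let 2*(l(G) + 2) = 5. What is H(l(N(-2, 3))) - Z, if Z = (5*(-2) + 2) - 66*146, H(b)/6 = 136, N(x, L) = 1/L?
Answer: 10460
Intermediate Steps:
l(G) = ½ (l(G) = -2 + (½)*5 = -2 + 5/2 = ½)
H(b) = 816 (H(b) = 6*136 = 816)
Z = -9644 (Z = (-10 + 2) - 9636 = -8 - 9636 = -9644)
H(l(N(-2, 3))) - Z = 816 - 1*(-9644) = 816 + 9644 = 10460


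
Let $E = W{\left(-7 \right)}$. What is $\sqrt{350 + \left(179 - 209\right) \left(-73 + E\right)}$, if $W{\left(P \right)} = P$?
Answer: $5 \sqrt{110} \approx 52.44$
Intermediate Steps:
$E = -7$
$\sqrt{350 + \left(179 - 209\right) \left(-73 + E\right)} = \sqrt{350 + \left(179 - 209\right) \left(-73 - 7\right)} = \sqrt{350 - -2400} = \sqrt{350 + 2400} = \sqrt{2750} = 5 \sqrt{110}$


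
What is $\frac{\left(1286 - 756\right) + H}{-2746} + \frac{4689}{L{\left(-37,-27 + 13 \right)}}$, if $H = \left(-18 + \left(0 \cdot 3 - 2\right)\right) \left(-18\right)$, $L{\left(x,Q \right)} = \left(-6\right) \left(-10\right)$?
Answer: $\frac{2137099}{27460} \approx 77.826$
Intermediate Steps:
$L{\left(x,Q \right)} = 60$
$H = 360$ ($H = \left(-18 + \left(0 - 2\right)\right) \left(-18\right) = \left(-18 - 2\right) \left(-18\right) = \left(-20\right) \left(-18\right) = 360$)
$\frac{\left(1286 - 756\right) + H}{-2746} + \frac{4689}{L{\left(-37,-27 + 13 \right)}} = \frac{\left(1286 - 756\right) + 360}{-2746} + \frac{4689}{60} = \left(530 + 360\right) \left(- \frac{1}{2746}\right) + 4689 \cdot \frac{1}{60} = 890 \left(- \frac{1}{2746}\right) + \frac{1563}{20} = - \frac{445}{1373} + \frac{1563}{20} = \frac{2137099}{27460}$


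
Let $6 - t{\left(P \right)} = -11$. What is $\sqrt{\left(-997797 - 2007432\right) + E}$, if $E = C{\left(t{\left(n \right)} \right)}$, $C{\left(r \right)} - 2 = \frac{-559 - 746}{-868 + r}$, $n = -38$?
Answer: $\frac{2 i \sqrt{544096822018}}{851} \approx 1733.6 i$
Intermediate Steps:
$t{\left(P \right)} = 17$ ($t{\left(P \right)} = 6 - -11 = 6 + 11 = 17$)
$C{\left(r \right)} = 2 - \frac{1305}{-868 + r}$ ($C{\left(r \right)} = 2 + \frac{-559 - 746}{-868 + r} = 2 - \frac{1305}{-868 + r}$)
$E = \frac{3007}{851}$ ($E = \frac{-3041 + 2 \cdot 17}{-868 + 17} = \frac{-3041 + 34}{-851} = \left(- \frac{1}{851}\right) \left(-3007\right) = \frac{3007}{851} \approx 3.5335$)
$\sqrt{\left(-997797 - 2007432\right) + E} = \sqrt{\left(-997797 - 2007432\right) + \frac{3007}{851}} = \sqrt{-3005229 + \frac{3007}{851}} = \sqrt{- \frac{2557446872}{851}} = \frac{2 i \sqrt{544096822018}}{851}$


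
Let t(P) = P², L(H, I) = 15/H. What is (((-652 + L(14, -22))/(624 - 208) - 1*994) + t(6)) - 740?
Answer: -761405/448 ≈ -1699.6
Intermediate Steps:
(((-652 + L(14, -22))/(624 - 208) - 1*994) + t(6)) - 740 = (((-652 + 15/14)/(624 - 208) - 1*994) + 6²) - 740 = (((-652 + 15*(1/14))/416 - 994) + 36) - 740 = (((-652 + 15/14)*(1/416) - 994) + 36) - 740 = ((-9113/14*1/416 - 994) + 36) - 740 = ((-701/448 - 994) + 36) - 740 = (-446013/448 + 36) - 740 = -429885/448 - 740 = -761405/448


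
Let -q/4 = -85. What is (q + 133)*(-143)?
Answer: -67639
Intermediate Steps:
q = 340 (q = -4*(-85) = 340)
(q + 133)*(-143) = (340 + 133)*(-143) = 473*(-143) = -67639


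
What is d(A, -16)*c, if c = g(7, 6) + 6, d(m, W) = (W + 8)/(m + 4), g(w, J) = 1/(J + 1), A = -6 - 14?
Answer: 43/14 ≈ 3.0714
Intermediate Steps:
A = -20
g(w, J) = 1/(1 + J)
d(m, W) = (8 + W)/(4 + m)
c = 43/7 (c = 1/(1 + 6) + 6 = 1/7 + 6 = 43/7 ≈ 6.1429)
d(A, -16)*c = ((8 - 16)/(4 - 20))*(43/7) = (-8/(-16))*(43/7) = -1/16*(-8)*(43/7) = (1/2)*(43/7) = 43/14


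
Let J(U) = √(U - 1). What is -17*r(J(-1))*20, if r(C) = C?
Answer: -340*I*√2 ≈ -480.83*I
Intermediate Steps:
J(U) = √(-1 + U)
-17*r(J(-1))*20 = -17*√(-1 - 1)*20 = -17*I*√2*20 = -340*I*√2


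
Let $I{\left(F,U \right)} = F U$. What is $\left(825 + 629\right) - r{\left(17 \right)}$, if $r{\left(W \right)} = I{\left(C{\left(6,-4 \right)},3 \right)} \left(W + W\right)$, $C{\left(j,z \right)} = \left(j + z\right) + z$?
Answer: $1658$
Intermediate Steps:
$C{\left(j,z \right)} = j + 2 z$
$r{\left(W \right)} = - 12 W$ ($r{\left(W \right)} = \left(6 + 2 \left(-4\right)\right) 3 \left(W + W\right) = \left(6 - 8\right) 3 \cdot 2 W = \left(-2\right) 3 \cdot 2 W = - 6 \cdot 2 W = - 12 W$)
$\left(825 + 629\right) - r{\left(17 \right)} = \left(825 + 629\right) - \left(-12\right) 17 = 1454 - -204 = 1454 + 204 = 1658$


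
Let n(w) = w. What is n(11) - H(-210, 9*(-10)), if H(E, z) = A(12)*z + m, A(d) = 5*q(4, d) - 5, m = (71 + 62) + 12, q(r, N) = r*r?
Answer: 6616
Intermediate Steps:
q(r, N) = r²
m = 145 (m = 133 + 12 = 145)
A(d) = 75 (A(d) = 5*4² - 5 = 5*16 - 5 = 80 - 5 = 75)
H(E, z) = 145 + 75*z (H(E, z) = 75*z + 145 = 145 + 75*z)
n(11) - H(-210, 9*(-10)) = 11 - (145 + 75*(9*(-10))) = 11 - (145 + 75*(-90)) = 11 - (145 - 6750) = 11 - 1*(-6605) = 11 + 6605 = 6616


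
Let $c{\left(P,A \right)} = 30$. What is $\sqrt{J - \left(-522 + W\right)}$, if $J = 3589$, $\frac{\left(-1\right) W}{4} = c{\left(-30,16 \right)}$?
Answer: $\sqrt{4231} \approx 65.046$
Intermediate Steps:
$W = -120$ ($W = \left(-4\right) 30 = -120$)
$\sqrt{J - \left(-522 + W\right)} = \sqrt{3589 + \left(522 - -120\right)} = \sqrt{3589 + \left(522 + 120\right)} = \sqrt{3589 + 642} = \sqrt{4231}$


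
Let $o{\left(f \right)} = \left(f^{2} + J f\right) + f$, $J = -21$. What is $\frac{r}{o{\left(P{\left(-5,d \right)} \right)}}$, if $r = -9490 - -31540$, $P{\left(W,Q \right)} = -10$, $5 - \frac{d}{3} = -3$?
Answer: $\frac{147}{2} \approx 73.5$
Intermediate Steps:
$d = 24$ ($d = 15 - -9 = 15 + 9 = 24$)
$r = 22050$ ($r = -9490 + 31540 = 22050$)
$o{\left(f \right)} = f^{2} - 20 f$ ($o{\left(f \right)} = \left(f^{2} - 21 f\right) + f = f^{2} - 20 f$)
$\frac{r}{o{\left(P{\left(-5,d \right)} \right)}} = \frac{22050}{\left(-10\right) \left(-20 - 10\right)} = \frac{22050}{\left(-10\right) \left(-30\right)} = \frac{22050}{300} = 22050 \cdot \frac{1}{300} = \frac{147}{2}$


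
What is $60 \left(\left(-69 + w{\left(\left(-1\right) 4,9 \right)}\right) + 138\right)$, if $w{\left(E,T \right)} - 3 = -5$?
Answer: $4020$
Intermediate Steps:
$w{\left(E,T \right)} = -2$ ($w{\left(E,T \right)} = 3 - 5 = -2$)
$60 \left(\left(-69 + w{\left(\left(-1\right) 4,9 \right)}\right) + 138\right) = 60 \left(\left(-69 - 2\right) + 138\right) = 60 \left(-71 + 138\right) = 60 \cdot 67 = 4020$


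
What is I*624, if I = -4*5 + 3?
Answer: -10608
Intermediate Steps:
I = -17 (I = -20 + 3 = -17)
I*624 = -17*624 = -10608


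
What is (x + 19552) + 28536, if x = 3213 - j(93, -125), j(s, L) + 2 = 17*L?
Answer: 53428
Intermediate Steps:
j(s, L) = -2 + 17*L
x = 5340 (x = 3213 - (-2 + 17*(-125)) = 3213 - (-2 - 2125) = 3213 - 1*(-2127) = 3213 + 2127 = 5340)
(x + 19552) + 28536 = (5340 + 19552) + 28536 = 24892 + 28536 = 53428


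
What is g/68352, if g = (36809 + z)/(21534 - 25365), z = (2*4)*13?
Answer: -36913/261856512 ≈ -0.00014097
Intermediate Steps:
z = 104 (z = 8*13 = 104)
g = -36913/3831 (g = (36809 + 104)/(21534 - 25365) = 36913/(-3831) = 36913*(-1/3831) = -36913/3831 ≈ -9.6353)
g/68352 = -36913/3831/68352 = -36913/3831*1/68352 = -36913/261856512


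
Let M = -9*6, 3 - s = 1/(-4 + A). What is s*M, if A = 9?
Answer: -756/5 ≈ -151.20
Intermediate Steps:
s = 14/5 (s = 3 - 1/(-4 + 9) = 3 - 1/5 = 3 - 1*⅕ = 3 - ⅕ = 14/5 ≈ 2.8000)
M = -54
s*M = (14/5)*(-54) = -756/5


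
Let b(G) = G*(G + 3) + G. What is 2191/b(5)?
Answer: 2191/45 ≈ 48.689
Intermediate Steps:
b(G) = G + G*(3 + G) (b(G) = G*(3 + G) + G = G + G*(3 + G))
2191/b(5) = 2191/((5*(4 + 5))) = 2191/((5*9)) = 2191/45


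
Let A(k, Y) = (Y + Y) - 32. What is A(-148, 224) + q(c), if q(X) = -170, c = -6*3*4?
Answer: 246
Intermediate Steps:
c = -72 (c = -18*4 = -72)
A(k, Y) = -32 + 2*Y (A(k, Y) = 2*Y - 32 = -32 + 2*Y)
A(-148, 224) + q(c) = (-32 + 2*224) - 170 = (-32 + 448) - 170 = 416 - 170 = 246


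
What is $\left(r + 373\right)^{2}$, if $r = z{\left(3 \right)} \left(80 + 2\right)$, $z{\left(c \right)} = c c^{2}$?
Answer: $6692569$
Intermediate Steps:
$z{\left(c \right)} = c^{3}$
$r = 2214$ ($r = 3^{3} \left(80 + 2\right) = 27 \cdot 82 = 2214$)
$\left(r + 373\right)^{2} = \left(2214 + 373\right)^{2} = 2587^{2} = 6692569$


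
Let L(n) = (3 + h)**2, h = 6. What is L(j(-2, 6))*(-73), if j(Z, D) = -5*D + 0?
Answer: -5913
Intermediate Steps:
j(Z, D) = -5*D
L(n) = 81 (L(n) = (3 + 6)**2 = 9**2 = 81)
L(j(-2, 6))*(-73) = 81*(-73) = -5913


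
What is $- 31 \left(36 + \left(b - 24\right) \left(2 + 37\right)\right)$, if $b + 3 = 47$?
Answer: $-25296$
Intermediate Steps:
$b = 44$ ($b = -3 + 47 = 44$)
$- 31 \left(36 + \left(b - 24\right) \left(2 + 37\right)\right) = - 31 \left(36 + \left(44 - 24\right) \left(2 + 37\right)\right) = - 31 \left(36 + 20 \cdot 39\right) = - 31 \left(36 + 780\right) = \left(-31\right) 816 = -25296$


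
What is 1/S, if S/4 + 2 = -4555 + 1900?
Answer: -1/10628 ≈ -9.4091e-5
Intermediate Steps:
S = -10628 (S = -8 + 4*(-4555 + 1900) = -8 + 4*(-2655) = -8 - 10620 = -10628)
1/S = 1/(-10628) = -1/10628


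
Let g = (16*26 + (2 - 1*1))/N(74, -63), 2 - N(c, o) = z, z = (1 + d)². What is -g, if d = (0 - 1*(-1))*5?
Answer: 417/34 ≈ 12.265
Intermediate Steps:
d = 5 (d = (0 + 1)*5 = 1*5 = 5)
z = 36 (z = (1 + 5)² = 6² = 36)
N(c, o) = -34 (N(c, o) = 2 - 1*36 = 2 - 36 = -34)
g = -417/34 (g = (16*26 + (2 - 1*1))/(-34) = (416 + (2 - 1))*(-1/34) = (416 + 1)*(-1/34) = 417*(-1/34) = -417/34 ≈ -12.265)
-g = -1*(-417/34) = 417/34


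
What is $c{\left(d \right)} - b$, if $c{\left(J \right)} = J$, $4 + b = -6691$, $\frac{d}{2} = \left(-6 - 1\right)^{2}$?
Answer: $6793$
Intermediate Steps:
$d = 98$ ($d = 2 \left(-6 - 1\right)^{2} = 2 \left(-7\right)^{2} = 2 \cdot 49 = 98$)
$b = -6695$ ($b = -4 - 6691 = -6695$)
$c{\left(d \right)} - b = 98 - -6695 = 98 + 6695 = 6793$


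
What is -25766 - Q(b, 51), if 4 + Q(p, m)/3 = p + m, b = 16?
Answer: -25955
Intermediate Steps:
Q(p, m) = -12 + 3*m + 3*p (Q(p, m) = -12 + 3*(p + m) = -12 + 3*(m + p) = -12 + (3*m + 3*p) = -12 + 3*m + 3*p)
-25766 - Q(b, 51) = -25766 - (-12 + 3*51 + 3*16) = -25766 - (-12 + 153 + 48) = -25766 - 1*189 = -25766 - 189 = -25955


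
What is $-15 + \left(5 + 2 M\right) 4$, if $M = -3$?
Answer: $-19$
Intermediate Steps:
$-15 + \left(5 + 2 M\right) 4 = -15 + \left(5 + 2 \left(-3\right)\right) 4 = -15 + \left(5 - 6\right) 4 = -15 - 4 = -19$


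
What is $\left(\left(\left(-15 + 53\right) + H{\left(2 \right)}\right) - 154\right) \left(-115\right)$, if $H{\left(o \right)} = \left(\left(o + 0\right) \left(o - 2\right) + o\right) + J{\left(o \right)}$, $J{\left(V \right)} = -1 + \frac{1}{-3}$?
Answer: $\frac{39790}{3} \approx 13263.0$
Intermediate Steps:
$J{\left(V \right)} = - \frac{4}{3}$ ($J{\left(V \right)} = -1 - \frac{1}{3} = - \frac{4}{3}$)
$H{\left(o \right)} = - \frac{4}{3} + o + o \left(-2 + o\right)$ ($H{\left(o \right)} = \left(\left(o + 0\right) \left(o - 2\right) + o\right) - \frac{4}{3} = \left(o \left(-2 + o\right) + o\right) - \frac{4}{3} = \left(o + o \left(-2 + o\right)\right) - \frac{4}{3} = - \frac{4}{3} + o + o \left(-2 + o\right)$)
$\left(\left(\left(-15 + 53\right) + H{\left(2 \right)}\right) - 154\right) \left(-115\right) = \left(\left(\left(-15 + 53\right) - \left(\frac{10}{3} - 4\right)\right) - 154\right) \left(-115\right) = \left(\left(38 - - \frac{2}{3}\right) - 154\right) \left(-115\right) = \left(\left(38 + \frac{2}{3}\right) - 154\right) \left(-115\right) = \left(\frac{116}{3} - 154\right) \left(-115\right) = \left(- \frac{346}{3}\right) \left(-115\right) = \frac{39790}{3}$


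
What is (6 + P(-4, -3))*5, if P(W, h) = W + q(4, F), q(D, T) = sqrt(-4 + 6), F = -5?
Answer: 10 + 5*sqrt(2) ≈ 17.071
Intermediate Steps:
q(D, T) = sqrt(2)
P(W, h) = W + sqrt(2)
(6 + P(-4, -3))*5 = (6 + (-4 + sqrt(2)))*5 = (2 + sqrt(2))*5 = 10 + 5*sqrt(2)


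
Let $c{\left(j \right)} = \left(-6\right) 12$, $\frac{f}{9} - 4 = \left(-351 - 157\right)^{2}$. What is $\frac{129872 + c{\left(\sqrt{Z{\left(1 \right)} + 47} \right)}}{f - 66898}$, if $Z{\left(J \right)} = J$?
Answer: $\frac{64900}{1127857} \approx 0.057543$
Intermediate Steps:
$f = 2322612$ ($f = 36 + 9 \left(-351 - 157\right)^{2} = 36 + 9 \left(-508\right)^{2} = 36 + 9 \cdot 258064 = 36 + 2322576 = 2322612$)
$c{\left(j \right)} = -72$
$\frac{129872 + c{\left(\sqrt{Z{\left(1 \right)} + 47} \right)}}{f - 66898} = \frac{129872 - 72}{2322612 - 66898} = \frac{129800}{2255714} = 129800 \cdot \frac{1}{2255714} = \frac{64900}{1127857}$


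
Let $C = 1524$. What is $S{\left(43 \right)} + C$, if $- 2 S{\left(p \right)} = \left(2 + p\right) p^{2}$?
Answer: $- \frac{80157}{2} \approx -40079.0$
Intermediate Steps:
$S{\left(p \right)} = - \frac{p^{2} \left(2 + p\right)}{2}$ ($S{\left(p \right)} = - \frac{\left(2 + p\right) p^{2}}{2} = - \frac{p^{2} \left(2 + p\right)}{2}$)
$S{\left(43 \right)} + C = \frac{43^{2} \left(-2 - 43\right)}{2} + 1524 = \frac{1}{2} \cdot 1849 \left(-2 - 43\right) + 1524 = \frac{1}{2} \cdot 1849 \left(-45\right) + 1524 = - \frac{83205}{2} + 1524 = - \frac{80157}{2}$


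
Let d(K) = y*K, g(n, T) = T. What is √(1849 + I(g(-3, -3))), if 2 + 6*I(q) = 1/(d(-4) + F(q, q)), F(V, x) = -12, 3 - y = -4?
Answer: √739465/20 ≈ 42.996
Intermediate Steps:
y = 7 (y = 3 - 1*(-4) = 3 + 4 = 7)
d(K) = 7*K
I(q) = -27/80 (I(q) = -⅓ + 1/(6*(7*(-4) - 12)) = -⅓ + 1/(6*(-28 - 12)) = -⅓ + (⅙)/(-40) = -⅓ + (⅙)*(-1/40) = -⅓ - 1/240 = -27/80)
√(1849 + I(g(-3, -3))) = √(1849 - 27/80) = √(147893/80) = √739465/20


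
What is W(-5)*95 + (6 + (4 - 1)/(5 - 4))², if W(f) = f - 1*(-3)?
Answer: -109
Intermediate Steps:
W(f) = 3 + f (W(f) = f + 3 = 3 + f)
W(-5)*95 + (6 + (4 - 1)/(5 - 4))² = (3 - 5)*95 + (6 + (4 - 1)/(5 - 4))² = -2*95 + (6 + 3/1)² = -190 + (6 + 3*1)² = -190 + (6 + 3)² = -190 + 9² = -190 + 81 = -109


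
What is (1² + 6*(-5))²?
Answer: 841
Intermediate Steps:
(1² + 6*(-5))² = (1 - 30)² = (-29)² = 841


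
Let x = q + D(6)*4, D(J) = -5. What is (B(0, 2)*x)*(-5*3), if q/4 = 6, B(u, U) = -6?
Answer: 360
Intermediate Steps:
q = 24 (q = 4*6 = 24)
x = 4 (x = 24 - 5*4 = 24 - 20 = 4)
(B(0, 2)*x)*(-5*3) = (-6*4)*(-5*3) = -24*(-15) = 360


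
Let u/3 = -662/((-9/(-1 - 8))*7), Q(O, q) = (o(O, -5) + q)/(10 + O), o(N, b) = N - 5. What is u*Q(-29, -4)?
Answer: -3972/7 ≈ -567.43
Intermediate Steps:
o(N, b) = -5 + N
Q(O, q) = (-5 + O + q)/(10 + O) (Q(O, q) = ((-5 + O) + q)/(10 + O) = (-5 + O + q)/(10 + O))
u = -1986/7 (u = 3*(-662/((-9/(-1 - 8))*7)) = 3*(-662/((-9/(-9))*7)) = 3*(-662/(-⅑*(-9)*7)) = 3*(-662/(1*7)) = 3*(-662/7) = -1986/7 ≈ -283.71)
u*Q(-29, -4) = -1986*(-5 - 29 - 4)/(7*(10 - 29)) = -1986*(-38)/(7*(-19)) = -(-1986)*(-38)/133 = -1986/7*2 = -3972/7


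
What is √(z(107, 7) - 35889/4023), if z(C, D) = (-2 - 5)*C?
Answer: 2*I*√37859857/447 ≈ 27.53*I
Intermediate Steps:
z(C, D) = -7*C
√(z(107, 7) - 35889/4023) = √(-7*107 - 35889/4023) = √(-749 - 35889*1/4023) = √(-749 - 11963/1341) = √(-1016372/1341) = 2*I*√37859857/447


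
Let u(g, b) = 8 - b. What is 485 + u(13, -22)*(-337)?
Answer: -9625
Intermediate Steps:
485 + u(13, -22)*(-337) = 485 + (8 - 1*(-22))*(-337) = 485 + (8 + 22)*(-337) = 485 + 30*(-337) = 485 - 10110 = -9625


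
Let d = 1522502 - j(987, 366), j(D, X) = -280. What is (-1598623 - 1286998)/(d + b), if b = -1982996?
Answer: 2885621/460214 ≈ 6.2702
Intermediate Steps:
d = 1522782 (d = 1522502 - 1*(-280) = 1522502 + 280 = 1522782)
(-1598623 - 1286998)/(d + b) = (-1598623 - 1286998)/(1522782 - 1982996) = -2885621/(-460214) = -2885621*(-1/460214) = 2885621/460214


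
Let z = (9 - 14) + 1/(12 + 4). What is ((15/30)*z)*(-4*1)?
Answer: 79/8 ≈ 9.8750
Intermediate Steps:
z = -79/16 (z = -5 + 1/16 = -79/16 ≈ -4.9375)
((15/30)*z)*(-4*1) = ((15/30)*(-79/16))*(-4*1) = ((15*(1/30))*(-79/16))*(-4) = ((½)*(-79/16))*(-4) = -79/32*(-4) = 79/8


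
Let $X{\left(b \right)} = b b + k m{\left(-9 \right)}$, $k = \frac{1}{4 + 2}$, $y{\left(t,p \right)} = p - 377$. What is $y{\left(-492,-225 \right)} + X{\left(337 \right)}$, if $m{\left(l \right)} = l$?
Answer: $\frac{225931}{2} \approx 1.1297 \cdot 10^{5}$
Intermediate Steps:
$y{\left(t,p \right)} = -377 + p$
$k = \frac{1}{6} \approx 0.16667$
$X{\left(b \right)} = - \frac{3}{2} + b^{2}$ ($X{\left(b \right)} = b b + \frac{1}{6} \left(-9\right) = b^{2} - \frac{3}{2} = - \frac{3}{2} + b^{2}$)
$y{\left(-492,-225 \right)} + X{\left(337 \right)} = \left(-377 - 225\right) - \left(\frac{3}{2} - 337^{2}\right) = -602 + \left(- \frac{3}{2} + 113569\right) = -602 + \frac{227135}{2} = \frac{225931}{2}$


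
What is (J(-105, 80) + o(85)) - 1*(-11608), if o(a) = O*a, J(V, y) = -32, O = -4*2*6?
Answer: 7496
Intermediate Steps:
O = -48 (O = -8*6 = -48)
o(a) = -48*a
(J(-105, 80) + o(85)) - 1*(-11608) = (-32 - 48*85) - 1*(-11608) = (-32 - 4080) + 11608 = -4112 + 11608 = 7496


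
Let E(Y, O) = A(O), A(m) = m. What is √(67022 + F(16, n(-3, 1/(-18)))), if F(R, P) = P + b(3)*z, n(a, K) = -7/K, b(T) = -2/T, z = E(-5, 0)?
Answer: 2*√16787 ≈ 259.13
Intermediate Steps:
E(Y, O) = O
z = 0
F(R, P) = P (F(R, P) = P - 2/3*0 = P - 2*⅓*0 = P - ⅔*0 = P + 0 = P)
√(67022 + F(16, n(-3, 1/(-18)))) = √(67022 - 7/(1/(-18))) = √(67022 - 7/(-1/18)) = √(67022 - 7*(-18)) = √(67022 + 126) = √67148 = 2*√16787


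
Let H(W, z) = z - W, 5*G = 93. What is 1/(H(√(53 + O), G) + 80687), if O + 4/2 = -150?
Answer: 2017640/162834849259 + 75*I*√11/162834849259 ≈ 1.2391e-5 + 1.5276e-9*I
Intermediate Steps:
G = 93/5 (G = (⅕)*93 = 93/5 ≈ 18.600)
O = -152 (O = -2 - 150 = -152)
1/(H(√(53 + O), G) + 80687) = 1/((93/5 - √(53 - 152)) + 80687) = 1/((93/5 - √(-99)) + 80687) = 1/((93/5 - 3*I*√11) + 80687) = 1/(403528/5 - 3*I*√11)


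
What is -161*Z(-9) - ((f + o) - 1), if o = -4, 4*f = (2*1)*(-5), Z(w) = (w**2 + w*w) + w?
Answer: -49251/2 ≈ -24626.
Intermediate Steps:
Z(w) = w + 2*w**2 (Z(w) = (w**2 + w**2) + w = 2*w**2 + w = w + 2*w**2)
f = -5/2 (f = ((2*1)*(-5))/4 = (2*(-5))/4 = (1/4)*(-10) = -5/2 ≈ -2.5000)
-161*Z(-9) - ((f + o) - 1) = -(-1449)*(1 + 2*(-9)) - ((-5/2 - 4) - 1) = -(-1449)*(1 - 18) - (-13/2 - 1) = -(-1449)*(-17) - 1*(-15/2) = -161*153 + 15/2 = -24633 + 15/2 = -49251/2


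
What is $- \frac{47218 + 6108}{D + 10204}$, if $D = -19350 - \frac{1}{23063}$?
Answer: $\frac{175693934}{30133457} \approx 5.8305$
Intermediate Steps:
$D = - \frac{446269051}{23063}$ ($D = -19350 - \frac{1}{23063} = - \frac{446269051}{23063} \approx -19350.0$)
$- \frac{47218 + 6108}{D + 10204} = - \frac{47218 + 6108}{- \frac{446269051}{23063} + 10204} = - \frac{53326}{- \frac{210934199}{23063}} = - \frac{53326 \left(-23063\right)}{210934199} = \left(-1\right) \left(- \frac{175693934}{30133457}\right) = \frac{175693934}{30133457}$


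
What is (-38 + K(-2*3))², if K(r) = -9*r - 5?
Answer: 121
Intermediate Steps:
K(r) = -5 - 9*r
(-38 + K(-2*3))² = (-38 + (-5 - (-18)*3))² = (-38 + (-5 - 9*(-6)))² = (-38 + (-5 + 54))² = (-38 + 49)² = 11² = 121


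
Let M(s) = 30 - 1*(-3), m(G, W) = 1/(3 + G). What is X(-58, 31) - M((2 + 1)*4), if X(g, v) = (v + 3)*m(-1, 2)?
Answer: -16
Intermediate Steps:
X(g, v) = 3/2 + v/2 (X(g, v) = (v + 3)/(3 - 1) = (3 + v)/2 = (3 + v)*(½) = 3/2 + v/2)
M(s) = 33 (M(s) = 30 + 3 = 33)
X(-58, 31) - M((2 + 1)*4) = (3/2 + (½)*31) - 1*33 = (3/2 + 31/2) - 33 = 17 - 33 = -16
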